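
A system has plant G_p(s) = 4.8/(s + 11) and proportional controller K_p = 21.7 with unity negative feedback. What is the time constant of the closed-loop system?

Closed-loop transfer function: T(s) = K_p·G_p(s)/(1 + K_p·G_p(s)) = 104.2/(s + 11 + 104.2) = 104.2/(s + 115.2).
Time constant τ = 1/115.2 = 0.00868 s.

τ = 0.00868 s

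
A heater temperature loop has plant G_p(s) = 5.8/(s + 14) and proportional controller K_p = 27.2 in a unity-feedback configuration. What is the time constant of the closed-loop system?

τ = 0.00582 s

Closed-loop transfer function: T(s) = K_p·G_p(s)/(1 + K_p·G_p(s)) = 157.8/(s + 14 + 157.8) = 157.8/(s + 171.8).
Time constant τ = 1/171.8 = 0.00582 s.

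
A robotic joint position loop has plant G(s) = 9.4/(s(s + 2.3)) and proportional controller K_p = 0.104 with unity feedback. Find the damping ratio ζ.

ζ = 1.16

1 + K_p·G(s) = 0 gives s² + 2.3s + 0.9776 = 0.
Matching s² + 2ζω_n s + ω_n²: ω_n = √0.9776 = 0.9887 rad/s and 2ζω_n = 2.3, so ζ = 2.3/(2·0.9887) = 1.16.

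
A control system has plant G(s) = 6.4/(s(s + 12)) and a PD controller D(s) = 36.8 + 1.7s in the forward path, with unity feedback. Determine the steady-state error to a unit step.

The open loop D(s)G(s) has a pole at the origin (type 1), so the static position error constant is infinite and e_ss = 1/(1+∞) = 0.

0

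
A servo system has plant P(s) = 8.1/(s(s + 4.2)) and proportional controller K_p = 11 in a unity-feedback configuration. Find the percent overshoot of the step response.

The closed-loop denominator s² + 4.2s + 89.1 gives ω_n = √89.1 = 9.439 and ζ = 4.2/(2ω_n) = 0.2225.
%OS = 100·exp(−πζ/√(1−ζ²)) = 100·exp(−π·0.2225/√0.9505) = 48.8%.

48.8%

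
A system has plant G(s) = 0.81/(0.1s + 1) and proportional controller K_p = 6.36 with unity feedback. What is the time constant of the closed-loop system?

τ = 0.0163 s

Closed loop: T(s) = K_p·G/(1+K_p·G) = 5.152/(0.1s + 1 + 5.152), with pole at s = −(1 + 5.152)/0.1 = −61.52.
Closed-loop time constant τ = 1/61.52 = 0.0163 s.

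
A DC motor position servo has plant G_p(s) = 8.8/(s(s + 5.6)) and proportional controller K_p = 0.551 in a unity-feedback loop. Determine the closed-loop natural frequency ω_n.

With unity feedback the closed-loop characteristic equation is s² + 5.6s + 0.551·8.8 = s² + 5.6s + 4.849 = 0.
Matching s² + 2ζω_n s + ω_n²: ω_n = √4.849 = 2.202 rad/s and 2ζω_n = 5.6, so ζ = 5.6/(2·2.202) = 1.27.

ω_n = 2.2 rad/s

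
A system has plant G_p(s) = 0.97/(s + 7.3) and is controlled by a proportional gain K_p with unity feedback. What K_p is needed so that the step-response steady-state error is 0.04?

K_p = 181

Steady-state error for a unit step on this type-0 loop is 1/(1 + K_p·G_p(0)).
G_p(0) = 0.1329. Require 1/(1 + K_p·0.1329) = 0.04, so 1 + 0.1329·K_p = 25.
K_p = (25 − 1)/0.1329 = 181.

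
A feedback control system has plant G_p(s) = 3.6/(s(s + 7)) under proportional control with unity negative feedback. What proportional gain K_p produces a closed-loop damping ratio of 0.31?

Closed-loop characteristic equation: s² + 7s + K_p·3.6 = 0.
So ω_n = √(3.6K_p) and 2ζω_n = 7, giving ζ = 7/(2√(3.6K_p)).
Setting ζ = 0.31: √(3.6K_p) = 7/(2·0.31) = 11.29, so K_p = 127.5/3.6 = 35.4.

K_p = 35.4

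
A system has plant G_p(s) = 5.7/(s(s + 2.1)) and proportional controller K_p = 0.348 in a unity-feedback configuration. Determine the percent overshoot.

2.98%

The closed-loop denominator s² + 2.1s + 1.984 gives ω_n = √1.984 = 1.408 and ζ = 2.1/(2ω_n) = 0.7455.
%OS = 100·exp(−πζ/√(1−ζ²)) = 100·exp(−π·0.7455/√0.4442) = 2.98%.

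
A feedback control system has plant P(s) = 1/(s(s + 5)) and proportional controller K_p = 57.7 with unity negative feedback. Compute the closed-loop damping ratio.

The closed-loop denominator is s(s+5) + 57.7·1 = s² + 5s + 57.7.
Matching s² + 2ζω_n s + ω_n²: ω_n = √57.7 = 7.596 rad/s and 2ζω_n = 5, so ζ = 5/(2·7.596) = 0.329.

ζ = 0.329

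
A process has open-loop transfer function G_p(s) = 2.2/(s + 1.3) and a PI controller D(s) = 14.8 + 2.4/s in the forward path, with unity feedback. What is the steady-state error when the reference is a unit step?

0

The open loop D(s)G_p(s) has a pole at the origin (type 1), so the static position error constant is infinite and e_ss = 1/(1+∞) = 0.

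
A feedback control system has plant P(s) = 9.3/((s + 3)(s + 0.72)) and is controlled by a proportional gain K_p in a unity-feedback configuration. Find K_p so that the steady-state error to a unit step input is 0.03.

For a type-0 loop with proportional control, e_ss = 1/(1 + K_p·P(0)).
P(0) = 4.306. Require 1/(1 + K_p·4.306) = 0.03, so 1 + 4.306·K_p = 33.33.
K_p = (33.33 − 1)/4.306 = 7.51.

K_p = 7.51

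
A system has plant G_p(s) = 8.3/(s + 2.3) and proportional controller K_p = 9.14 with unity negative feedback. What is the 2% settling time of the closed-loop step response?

T_s ≈ 0.0512 s

Closed-loop transfer function: T(s) = K_p·G_p(s)/(1 + K_p·G_p(s)) = 75.86/(s + 2.3 + 75.86) = 75.86/(s + 78.16).
Time constant τ = 1/78.16 = 0.01279 s, so the 2% settling time is about 4τ = 0.0512 s.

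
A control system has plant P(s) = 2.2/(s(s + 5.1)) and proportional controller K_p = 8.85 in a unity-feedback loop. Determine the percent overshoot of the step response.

10.8%

Closed-loop characteristic equation: s² + 5.1s + 19.47 = 0, so ω_n = 4.412 rad/s and ζ = 5.1/(2·4.412) = 0.5779.
%OS = 100·exp(−πζ/√(1−ζ²)) = 100·exp(−π·0.5779/√0.666) = 10.8%.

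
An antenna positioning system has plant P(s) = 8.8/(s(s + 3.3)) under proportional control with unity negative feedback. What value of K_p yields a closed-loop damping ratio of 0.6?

K_p = 0.859

Closed-loop characteristic equation: s² + 3.3s + K_p·8.8 = 0.
So ω_n = √(8.8K_p) and 2ζω_n = 3.3, giving ζ = 3.3/(2√(8.8K_p)).
Setting ζ = 0.6: √(8.8K_p) = 3.3/(2·0.6) = 2.75, so K_p = 7.562/8.8 = 0.859.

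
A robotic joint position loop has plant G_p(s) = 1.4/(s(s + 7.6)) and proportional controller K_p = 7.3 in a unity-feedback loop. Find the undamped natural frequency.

ω_n = 3.2 rad/s

1 + K_p·G_p(s) = 0 gives s² + 7.6s + 10.22 = 0.
Matching s² + 2ζω_n s + ω_n²: ω_n = √10.22 = 3.197 rad/s and 2ζω_n = 7.6, so ζ = 7.6/(2·3.197) = 1.19.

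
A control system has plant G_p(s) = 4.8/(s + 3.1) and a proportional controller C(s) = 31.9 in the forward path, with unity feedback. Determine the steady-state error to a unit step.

The loop is type 0. Static position error constant K_pos = C(0)·G_p(0) = 31.9·1.548 = 49.39.
Steady-state error to a unit step: e_ss = 1/(1+K_pos) = 1/50.39 = 0.0198.

0.0198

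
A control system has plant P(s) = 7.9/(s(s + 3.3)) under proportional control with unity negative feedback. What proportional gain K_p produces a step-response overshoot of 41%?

From %OS = 100·exp(−πζ/√(1−ζ²)) = 41%, ζ = −ln(0.41)/√(π²+ln²(0.41)) = 0.273.
Characteristic equation s² + 3.3s + 7.9K_p = 0 gives ζ = 3.3/(2√(7.9K_p)).
Setting ζ = 0.273: √(7.9K_p) = 3.3/(2·0.273) = 6.043, so K_p = 36.52/7.9 = 4.62.

K_p = 4.62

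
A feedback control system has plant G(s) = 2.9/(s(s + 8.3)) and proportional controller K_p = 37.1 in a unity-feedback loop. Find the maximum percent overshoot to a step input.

25.4%

From 1 + K_pG(s) = 0: s² + 8.3s + 107.6 = 0 ⇒ ω_n = 10.37, ζ = 0.4001.
%OS = 100·exp(−πζ/√(1−ζ²)) = 100·exp(−π·0.4001/√0.8399) = 25.4%.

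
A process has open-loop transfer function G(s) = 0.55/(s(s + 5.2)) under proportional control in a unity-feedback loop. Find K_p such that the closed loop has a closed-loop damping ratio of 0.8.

Closed-loop characteristic equation: s² + 5.2s + K_p·0.55 = 0.
So ω_n = √(0.55K_p) and 2ζω_n = 5.2, giving ζ = 5.2/(2√(0.55K_p)).
Setting ζ = 0.8: √(0.55K_p) = 5.2/(2·0.8) = 3.25, so K_p = 10.56/0.55 = 19.2.

K_p = 19.2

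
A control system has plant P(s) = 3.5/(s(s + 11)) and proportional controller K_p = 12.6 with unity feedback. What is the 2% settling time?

The closed-loop denominator s² + 11s + 44.1 gives ω_n = √44.1 = 6.641 and ζ = 11/(2ω_n) = 0.8282.
2% settling time T_s ≈ 4/(ζω_n) = 4/5.5 = 0.727 s.

T_s ≈ 0.727 s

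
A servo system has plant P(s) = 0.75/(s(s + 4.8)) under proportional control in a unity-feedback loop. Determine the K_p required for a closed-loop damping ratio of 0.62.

K_p = 20

Closed-loop characteristic equation: s² + 4.8s + K_p·0.75 = 0.
So ω_n = √(0.75K_p) and 2ζω_n = 4.8, giving ζ = 4.8/(2√(0.75K_p)).
Setting ζ = 0.62: √(0.75K_p) = 4.8/(2·0.62) = 3.871, so K_p = 14.98/0.75 = 20.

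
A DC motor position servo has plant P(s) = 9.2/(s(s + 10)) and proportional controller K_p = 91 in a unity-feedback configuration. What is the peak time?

T_p = 0.11 s

Closed-loop characteristic equation: s² + 10s + 837.2 = 0, so ω_n = 28.93 rad/s and ζ = 10/(2·28.93) = 0.1728.
Damped frequency ω_d = ω_n√(1−ζ²) = 28.5 rad/s, so peak time T_p = π/ω_d = 0.11 s.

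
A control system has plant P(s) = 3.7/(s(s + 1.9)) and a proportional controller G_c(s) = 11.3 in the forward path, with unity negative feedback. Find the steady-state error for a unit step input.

The open loop G_c(s)P(s) has a pole at the origin (type 1), so the static position error constant is infinite and e_ss = 1/(1+∞) = 0.

0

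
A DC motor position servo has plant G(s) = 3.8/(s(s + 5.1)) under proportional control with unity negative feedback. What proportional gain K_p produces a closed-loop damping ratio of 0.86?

K_p = 2.31

Closed-loop characteristic equation: s² + 5.1s + K_p·3.8 = 0.
So ω_n = √(3.8K_p) and 2ζω_n = 5.1, giving ζ = 5.1/(2√(3.8K_p)).
Setting ζ = 0.86: √(3.8K_p) = 5.1/(2·0.86) = 2.965, so K_p = 8.792/3.8 = 2.31.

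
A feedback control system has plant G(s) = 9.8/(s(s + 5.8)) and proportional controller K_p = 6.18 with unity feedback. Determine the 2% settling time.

T_s ≈ 1.38 s

Closed-loop characteristic equation: s² + 5.8s + 60.56 = 0, so ω_n = 7.782 rad/s and ζ = 5.8/(2·7.782) = 0.3726.
2% settling time T_s ≈ 4/(ζω_n) = 4/2.9 = 1.38 s.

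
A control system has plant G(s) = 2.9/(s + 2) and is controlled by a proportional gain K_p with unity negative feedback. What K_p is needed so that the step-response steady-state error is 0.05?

For a type-0 loop with proportional control, e_ss = 1/(1 + K_p·G(0)).
G(0) = 1.45. Require 1/(1 + K_p·1.45) = 0.05, so 1 + 1.45·K_p = 20.
K_p = (20 − 1)/1.45 = 13.1.

K_p = 13.1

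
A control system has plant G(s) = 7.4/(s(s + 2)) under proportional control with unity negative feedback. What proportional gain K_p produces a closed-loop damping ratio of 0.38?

K_p = 0.936

Closed-loop characteristic equation: s² + 2s + K_p·7.4 = 0.
So ω_n = √(7.4K_p) and 2ζω_n = 2, giving ζ = 2/(2√(7.4K_p)).
Setting ζ = 0.38: √(7.4K_p) = 2/(2·0.38) = 2.632, so K_p = 6.925/7.4 = 0.936.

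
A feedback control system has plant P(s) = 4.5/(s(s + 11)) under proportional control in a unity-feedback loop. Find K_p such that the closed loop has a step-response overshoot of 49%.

K_p = 137

From %OS = 100·exp(−πζ/√(1−ζ²)) = 49%, ζ = −ln(0.49)/√(π²+ln²(0.49)) = 0.2214.
Characteristic equation s² + 11s + 4.5K_p = 0 gives ζ = 11/(2√(4.5K_p)).
Setting ζ = 0.2214: √(4.5K_p) = 11/(2·0.2214) = 24.84, so K_p = 617/4.5 = 137.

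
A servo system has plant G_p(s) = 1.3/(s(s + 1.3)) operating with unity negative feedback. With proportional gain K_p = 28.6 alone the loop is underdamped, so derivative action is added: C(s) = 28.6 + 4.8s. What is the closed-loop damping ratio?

Forward path: (28.6 + 4.8s)·1.3/(s(s+1.3)). The closed-loop characteristic equation is s² + (1.3 + 1.3·4.8)s + 1.3·28.6 = 0.
That is s² + 7.54s + 37.18 = 0, so ω_n = 6.098 rad/s and ζ = 7.54/(2·6.098) = 0.6183.

ζ = 0.618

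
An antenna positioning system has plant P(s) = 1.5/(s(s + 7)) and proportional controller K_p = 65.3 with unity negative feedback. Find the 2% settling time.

T_s ≈ 1.14 s

Closed-loop characteristic equation: s² + 7s + 97.95 = 0, so ω_n = 9.897 rad/s and ζ = 7/(2·9.897) = 0.3536.
2% settling time T_s ≈ 4/(ζω_n) = 4/3.5 = 1.14 s.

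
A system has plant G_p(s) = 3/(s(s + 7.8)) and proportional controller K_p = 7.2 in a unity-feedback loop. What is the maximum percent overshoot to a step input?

From 1 + K_pG_p(s) = 0: s² + 7.8s + 21.6 = 0 ⇒ ω_n = 4.648, ζ = 0.8391.
%OS = 100·exp(−πζ/√(1−ζ²)) = 100·exp(−π·0.8391/√0.2958) = 0.785%.

0.785%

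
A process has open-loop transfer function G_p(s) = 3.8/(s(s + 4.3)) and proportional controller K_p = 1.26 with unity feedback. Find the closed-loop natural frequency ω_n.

ω_n = 2.19 rad/s

1 + K_p·G_p(s) = 0 gives s² + 4.3s + 4.788 = 0.
So ω_n² = 4.788 ⇒ ω_n = 2.188 rad/s, and ζ = 4.3/(2ω_n) = 0.983.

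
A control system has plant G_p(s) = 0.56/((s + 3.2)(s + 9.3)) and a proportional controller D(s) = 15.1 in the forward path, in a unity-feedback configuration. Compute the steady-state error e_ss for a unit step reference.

0.779

The loop is type 0. Static position error constant K_pos = D(0)·G_p(0) = 15.1·0.01882 = 0.2841.
Steady-state error to a unit step: e_ss = 1/(1+K_pos) = 1/1.284 = 0.779.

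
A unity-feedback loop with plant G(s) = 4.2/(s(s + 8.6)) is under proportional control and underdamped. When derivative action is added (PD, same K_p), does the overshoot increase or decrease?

The derivative term adds K·K_d to the s-coefficient of the characteristic equation, raising 2ζω_n while ω_n is unchanged; ζ increases, so overshoot decreases.

decrease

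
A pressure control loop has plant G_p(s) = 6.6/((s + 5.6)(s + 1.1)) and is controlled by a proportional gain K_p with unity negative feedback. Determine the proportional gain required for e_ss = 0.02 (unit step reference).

The loop is type 0, so e_ss(step) = 1/(1 + K_pos) with K_pos = K_p·G_p(0).
G_p(0) = 1.071. Require 1/(1 + K_p·1.071) = 0.02, so 1 + 1.071·K_p = 50.
K_p = (50 − 1)/1.071 = 45.7.

K_p = 45.7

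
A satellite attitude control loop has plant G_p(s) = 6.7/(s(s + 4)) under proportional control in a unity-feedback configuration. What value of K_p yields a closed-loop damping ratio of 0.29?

K_p = 7.1

Closed-loop characteristic equation: s² + 4s + K_p·6.7 = 0.
So ω_n = √(6.7K_p) and 2ζω_n = 4, giving ζ = 4/(2√(6.7K_p)).
Setting ζ = 0.29: √(6.7K_p) = 4/(2·0.29) = 6.897, so K_p = 47.56/6.7 = 7.1.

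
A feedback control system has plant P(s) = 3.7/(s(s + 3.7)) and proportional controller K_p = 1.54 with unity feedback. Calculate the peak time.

T_p = 2.08 s

Closed-loop characteristic equation: s² + 3.7s + 5.698 = 0, so ω_n = 2.387 rad/s and ζ = 3.7/(2·2.387) = 0.775.
Damped frequency ω_d = ω_n√(1−ζ²) = 1.508 rad/s, so peak time T_p = π/ω_d = 2.08 s.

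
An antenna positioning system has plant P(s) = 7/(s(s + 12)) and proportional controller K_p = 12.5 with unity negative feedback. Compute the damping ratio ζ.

ζ = 0.641

1 + K_p·P(s) = 0 gives s² + 12s + 87.5 = 0.
Matching s² + 2ζω_n s + ω_n²: ω_n = √87.5 = 9.354 rad/s and 2ζω_n = 12, so ζ = 12/(2·9.354) = 0.641.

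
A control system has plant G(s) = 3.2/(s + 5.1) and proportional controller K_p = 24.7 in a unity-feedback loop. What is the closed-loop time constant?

Closed-loop transfer function: T(s) = K_p·G(s)/(1 + K_p·G(s)) = 79.04/(s + 5.1 + 79.04) = 79.04/(s + 84.14).
Time constant τ = 1/84.14 = 0.0119 s.

τ = 0.0119 s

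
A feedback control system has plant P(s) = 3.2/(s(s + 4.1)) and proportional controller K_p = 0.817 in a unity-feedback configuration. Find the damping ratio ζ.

The closed-loop denominator is s(s+4.1) + 0.817·3.2 = s² + 4.1s + 2.614.
Matching s² + 2ζω_n s + ω_n²: ω_n = √2.614 = 1.617 rad/s and 2ζω_n = 4.1, so ζ = 4.1/(2·1.617) = 1.27.

ζ = 1.27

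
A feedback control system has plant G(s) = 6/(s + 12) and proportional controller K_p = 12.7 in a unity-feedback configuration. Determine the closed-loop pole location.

s = -88.2

Closed-loop transfer function: T(s) = K_p·G(s)/(1 + K_p·G(s)) = 76.2/(s + 12 + 76.2) = 76.2/(s + 88.2).
The closed-loop pole is at s = −88.2.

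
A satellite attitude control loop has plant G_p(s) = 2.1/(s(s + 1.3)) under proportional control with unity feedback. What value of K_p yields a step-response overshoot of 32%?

From %OS = 100·exp(−πζ/√(1−ζ²)) = 32%, ζ = −ln(0.32)/√(π²+ln²(0.32)) = 0.341.
Characteristic equation s² + 1.3s + 2.1K_p = 0 gives ζ = 1.3/(2√(2.1K_p)).
Setting ζ = 0.341: √(2.1K_p) = 1.3/(2·0.341) = 1.906, so K_p = 3.634/2.1 = 1.73.

K_p = 1.73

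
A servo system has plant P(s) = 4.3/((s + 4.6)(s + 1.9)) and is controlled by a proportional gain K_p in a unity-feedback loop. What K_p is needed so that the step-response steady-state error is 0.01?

K_p = 201

For a type-0 loop with proportional control, e_ss = 1/(1 + K_p·P(0)).
P(0) = 0.492. Require 1/(1 + K_p·0.492) = 0.01, so 1 + 0.492·K_p = 100.
K_p = (100 − 1)/0.492 = 201.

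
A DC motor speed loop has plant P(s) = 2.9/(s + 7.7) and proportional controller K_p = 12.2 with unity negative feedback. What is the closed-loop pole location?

s = -43.08

Closed-loop transfer function: T(s) = K_p·P(s)/(1 + K_p·P(s)) = 35.38/(s + 7.7 + 35.38) = 35.38/(s + 43.08).
The closed-loop pole is at s = −43.08.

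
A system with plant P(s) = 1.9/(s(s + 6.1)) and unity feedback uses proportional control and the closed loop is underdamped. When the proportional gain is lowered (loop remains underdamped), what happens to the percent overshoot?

ζ = 6.1/(2√(1.9K_p)) rises as K_p falls; higher damping means less overshoot.

decrease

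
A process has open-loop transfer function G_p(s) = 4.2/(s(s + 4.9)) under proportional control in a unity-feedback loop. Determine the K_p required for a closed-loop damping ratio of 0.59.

K_p = 4.11

Closed-loop characteristic equation: s² + 4.9s + K_p·4.2 = 0.
So ω_n = √(4.2K_p) and 2ζω_n = 4.9, giving ζ = 4.9/(2√(4.2K_p)).
Setting ζ = 0.59: √(4.2K_p) = 4.9/(2·0.59) = 4.153, so K_p = 17.24/4.2 = 4.11.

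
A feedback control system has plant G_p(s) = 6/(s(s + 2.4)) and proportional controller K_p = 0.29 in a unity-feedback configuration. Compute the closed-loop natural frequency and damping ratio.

The closed-loop denominator is s(s+2.4) + 0.29·6 = s² + 2.4s + 1.74.
Matching s² + 2ζω_n s + ω_n²: ω_n = √1.74 = 1.319 rad/s and 2ζω_n = 2.4, so ζ = 2.4/(2·1.319) = 0.91.

ω_n = 1.32 rad/s, ζ = 0.91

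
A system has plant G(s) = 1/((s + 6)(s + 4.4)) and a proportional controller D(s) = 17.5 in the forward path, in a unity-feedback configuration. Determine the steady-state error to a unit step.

0.601

The loop is type 0. Static position error constant K_pos = D(0)·G(0) = 17.5·0.03788 = 0.6629.
Steady-state error to a unit step: e_ss = 1/(1+K_pos) = 1/1.663 = 0.601.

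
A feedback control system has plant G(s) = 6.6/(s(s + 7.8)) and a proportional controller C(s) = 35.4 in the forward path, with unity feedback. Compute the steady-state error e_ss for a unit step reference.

0

The open loop C(s)G(s) has a pole at the origin (type 1), so the static position error constant is infinite and e_ss = 1/(1+∞) = 0.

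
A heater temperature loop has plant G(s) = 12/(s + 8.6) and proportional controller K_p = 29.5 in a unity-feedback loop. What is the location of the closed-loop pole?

s = -362.6

Closed-loop transfer function: T(s) = K_p·G(s)/(1 + K_p·G(s)) = 354/(s + 8.6 + 354) = 354/(s + 362.6).
The closed-loop pole is at s = −362.6.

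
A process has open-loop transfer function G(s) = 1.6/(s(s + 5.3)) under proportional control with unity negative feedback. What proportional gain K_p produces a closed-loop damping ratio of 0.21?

Closed-loop characteristic equation: s² + 5.3s + K_p·1.6 = 0.
So ω_n = √(1.6K_p) and 2ζω_n = 5.3, giving ζ = 5.3/(2√(1.6K_p)).
Setting ζ = 0.21: √(1.6K_p) = 5.3/(2·0.21) = 12.62, so K_p = 159.2/1.6 = 99.5.

K_p = 99.5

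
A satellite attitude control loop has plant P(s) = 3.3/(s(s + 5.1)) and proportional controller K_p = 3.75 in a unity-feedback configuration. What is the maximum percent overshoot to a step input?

3.67%

From 1 + K_pP(s) = 0: s² + 5.1s + 12.38 = 0 ⇒ ω_n = 3.518, ζ = 0.7249.
%OS = 100·exp(−πζ/√(1−ζ²)) = 100·exp(−π·0.7249/√0.4745) = 3.67%.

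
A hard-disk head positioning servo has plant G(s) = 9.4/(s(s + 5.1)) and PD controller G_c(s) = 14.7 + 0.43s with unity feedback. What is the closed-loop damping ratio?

Forward path: (14.7 + 0.43s)·9.4/(s(s+5.1)). The closed-loop characteristic equation is s² + (5.1 + 9.4·0.43)s + 9.4·14.7 = 0.
That is s² + 9.142s + 138.2 = 0, so ω_n = 11.75 rad/s and ζ = 9.142/(2·11.75) = 0.3889.

ζ = 0.389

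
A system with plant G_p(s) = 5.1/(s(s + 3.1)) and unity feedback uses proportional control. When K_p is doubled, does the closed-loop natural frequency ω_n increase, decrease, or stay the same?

ω_n = √(5.1·K_p), which grows with K_p.

increase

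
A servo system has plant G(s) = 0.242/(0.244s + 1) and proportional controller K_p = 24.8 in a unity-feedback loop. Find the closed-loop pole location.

Closed loop: T(s) = K_p·G/(1+K_p·G) = 6.002/(0.244s + 1 + 6.002), with pole at s = −(1 + 6.002)/0.244 = −28.7.

s = -28.7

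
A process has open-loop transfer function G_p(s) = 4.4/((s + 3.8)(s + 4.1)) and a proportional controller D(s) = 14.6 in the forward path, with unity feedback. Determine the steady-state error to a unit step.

The loop is type 0. Static position error constant K_pos = D(0)·G_p(0) = 14.6·0.2824 = 4.123.
Steady-state error to a unit step: e_ss = 1/(1+K_pos) = 1/5.123 = 0.195.

0.195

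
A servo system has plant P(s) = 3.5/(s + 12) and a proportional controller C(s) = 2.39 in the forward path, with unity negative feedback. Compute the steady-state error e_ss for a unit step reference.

0.589

The loop is type 0. Static position error constant K_pos = C(0)·P(0) = 2.39·0.2917 = 0.6971.
Steady-state error to a unit step: e_ss = 1/(1+K_pos) = 1/1.697 = 0.589.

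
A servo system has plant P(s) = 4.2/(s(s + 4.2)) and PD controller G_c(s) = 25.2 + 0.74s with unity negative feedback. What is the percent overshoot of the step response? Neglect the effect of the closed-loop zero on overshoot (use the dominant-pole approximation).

30.3%

Forward path: (25.2 + 0.74s)·4.2/(s(s+4.2)). The closed-loop characteristic equation is s² + (4.2 + 4.2·0.74)s + 4.2·25.2 = 0.
That is s² + 7.308s + 105.8 = 0, so ω_n = 10.29 rad/s and ζ = 7.308/(2·10.29) = 0.3552.
%OS = 100·exp(−πζ/√(1−ζ²)) = 30.3%.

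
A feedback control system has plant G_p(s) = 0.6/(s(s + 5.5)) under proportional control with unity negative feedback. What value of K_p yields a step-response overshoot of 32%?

From %OS = 100·exp(−πζ/√(1−ζ²)) = 32%, ζ = −ln(0.32)/√(π²+ln²(0.32)) = 0.341.
Characteristic equation s² + 5.5s + 0.6K_p = 0 gives ζ = 5.5/(2√(0.6K_p)).
Setting ζ = 0.341: √(0.6K_p) = 5.5/(2·0.341) = 8.065, so K_p = 65.05/0.6 = 108.

K_p = 108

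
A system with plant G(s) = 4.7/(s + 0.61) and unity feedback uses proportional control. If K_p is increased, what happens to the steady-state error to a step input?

decrease

e_ss = 1/(1 + K_p·G(0)); a larger K_p raises the denominator, so e_ss decreases.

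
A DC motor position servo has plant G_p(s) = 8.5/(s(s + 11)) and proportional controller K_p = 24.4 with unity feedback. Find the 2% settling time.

T_s ≈ 0.727 s

The closed-loop denominator s² + 11s + 207.4 gives ω_n = √207.4 = 14.4 and ζ = 11/(2ω_n) = 0.3819.
2% settling time T_s ≈ 4/(ζω_n) = 4/5.5 = 0.727 s.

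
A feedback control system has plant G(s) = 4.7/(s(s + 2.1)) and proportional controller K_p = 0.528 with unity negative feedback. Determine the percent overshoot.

6.03%

Closed-loop characteristic equation: s² + 2.1s + 2.482 = 0, so ω_n = 1.575 rad/s and ζ = 2.1/(2·1.575) = 0.6665.
%OS = 100·exp(−πζ/√(1−ζ²)) = 100·exp(−π·0.6665/√0.5557) = 6.03%.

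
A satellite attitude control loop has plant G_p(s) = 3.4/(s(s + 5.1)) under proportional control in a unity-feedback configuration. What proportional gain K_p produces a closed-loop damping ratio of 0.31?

K_p = 19.9

Closed-loop characteristic equation: s² + 5.1s + K_p·3.4 = 0.
So ω_n = √(3.4K_p) and 2ζω_n = 5.1, giving ζ = 5.1/(2√(3.4K_p)).
Setting ζ = 0.31: √(3.4K_p) = 5.1/(2·0.31) = 8.226, so K_p = 67.66/3.4 = 19.9.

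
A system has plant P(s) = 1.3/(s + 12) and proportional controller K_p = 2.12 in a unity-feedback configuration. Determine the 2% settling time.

Closed-loop transfer function: T(s) = K_p·P(s)/(1 + K_p·P(s)) = 2.756/(s + 12 + 2.756) = 2.756/(s + 14.76).
Time constant τ = 1/14.76 = 0.06777 s, so the 2% settling time is about 4τ = 0.271 s.

T_s ≈ 0.271 s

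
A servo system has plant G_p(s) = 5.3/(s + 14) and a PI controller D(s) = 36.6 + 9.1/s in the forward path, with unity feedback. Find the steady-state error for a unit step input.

The open loop D(s)G_p(s) has a pole at the origin (type 1), so the static position error constant is infinite and e_ss = 1/(1+∞) = 0.

0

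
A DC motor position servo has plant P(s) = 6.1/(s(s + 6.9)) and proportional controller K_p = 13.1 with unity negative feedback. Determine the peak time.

Closed-loop characteristic equation: s² + 6.9s + 79.91 = 0, so ω_n = 8.939 rad/s and ζ = 6.9/(2·8.939) = 0.3859.
Damped frequency ω_d = ω_n√(1−ζ²) = 8.247 rad/s, so peak time T_p = π/ω_d = 0.381 s.

T_p = 0.381 s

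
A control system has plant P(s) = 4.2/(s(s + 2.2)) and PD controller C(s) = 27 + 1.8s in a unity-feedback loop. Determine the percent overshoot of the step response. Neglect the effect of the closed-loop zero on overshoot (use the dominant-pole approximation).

Forward path: (27 + 1.8s)·4.2/(s(s+2.2)). The closed-loop characteristic equation is s² + (2.2 + 4.2·1.8)s + 4.2·27 = 0.
That is s² + 9.76s + 113.4 = 0, so ω_n = 10.65 rad/s and ζ = 9.76/(2·10.65) = 0.4583.
%OS = 100·exp(−πζ/√(1−ζ²)) = 19.8%.

19.8%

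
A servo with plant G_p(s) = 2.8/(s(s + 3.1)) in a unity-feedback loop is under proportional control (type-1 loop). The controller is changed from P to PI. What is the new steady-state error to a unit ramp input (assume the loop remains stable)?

0

The integrator raises the loop to type 2, so K_v → ∞ and e_ss to a ramp is zero.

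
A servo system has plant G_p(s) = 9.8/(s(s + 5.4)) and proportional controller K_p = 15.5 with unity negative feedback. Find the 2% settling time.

T_s ≈ 1.48 s

Closed-loop characteristic equation: s² + 5.4s + 151.9 = 0, so ω_n = 12.32 rad/s and ζ = 5.4/(2·12.32) = 0.2191.
2% settling time T_s ≈ 4/(ζω_n) = 4/2.7 = 1.48 s.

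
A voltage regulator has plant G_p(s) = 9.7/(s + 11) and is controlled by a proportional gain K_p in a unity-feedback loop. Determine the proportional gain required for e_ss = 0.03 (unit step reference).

For a type-0 loop with proportional control, e_ss = 1/(1 + K_p·G_p(0)).
G_p(0) = 0.8818. Require 1/(1 + K_p·0.8818) = 0.03, so 1 + 0.8818·K_p = 33.33.
K_p = (33.33 − 1)/0.8818 = 36.7.

K_p = 36.7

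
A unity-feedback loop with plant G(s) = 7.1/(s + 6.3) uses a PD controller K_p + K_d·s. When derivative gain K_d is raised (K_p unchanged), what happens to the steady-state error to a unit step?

K_d affects only the transient (the s-coefficient); the DC loop gain, and hence e_ss, depends only on K_p.

unchanged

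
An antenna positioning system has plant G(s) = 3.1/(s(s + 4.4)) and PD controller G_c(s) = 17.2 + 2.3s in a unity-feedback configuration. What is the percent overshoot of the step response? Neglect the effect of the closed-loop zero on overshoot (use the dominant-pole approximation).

1.76%

Forward path: (17.2 + 2.3s)·3.1/(s(s+4.4)). The closed-loop characteristic equation is s² + (4.4 + 3.1·2.3)s + 3.1·17.2 = 0.
That is s² + 11.53s + 53.32 = 0, so ω_n = 7.302 rad/s and ζ = 11.53/(2·7.302) = 0.7895.
%OS = 100·exp(−πζ/√(1−ζ²)) = 1.76%.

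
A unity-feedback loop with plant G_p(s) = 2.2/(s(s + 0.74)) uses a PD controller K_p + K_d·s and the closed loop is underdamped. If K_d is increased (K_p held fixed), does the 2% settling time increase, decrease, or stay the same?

decrease

Characteristic equation s² + (0.74 + 2.2K_d)s + 2.2K_p = 0: raising K_d increases ζω_n = (0.74+2.2K_d)/2 while the loop stays underdamped, so T_s ≈ 4/(ζω_n) decreases.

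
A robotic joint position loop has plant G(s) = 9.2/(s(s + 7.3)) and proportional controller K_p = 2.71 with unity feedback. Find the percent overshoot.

The closed-loop denominator s² + 7.3s + 24.93 gives ω_n = √24.93 = 4.993 and ζ = 7.3/(2ω_n) = 0.731.
%OS = 100·exp(−πζ/√(1−ζ²)) = 100·exp(−π·0.731/√0.4656) = 3.45%.

3.45%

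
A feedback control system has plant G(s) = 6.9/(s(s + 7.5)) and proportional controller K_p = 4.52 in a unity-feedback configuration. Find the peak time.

T_p = 0.759 s

From 1 + K_pG(s) = 0: s² + 7.5s + 31.19 = 0 ⇒ ω_n = 5.585, ζ = 0.6715.
Damped frequency ω_d = ω_n√(1−ζ²) = 4.138 rad/s, so peak time T_p = π/ω_d = 0.759 s.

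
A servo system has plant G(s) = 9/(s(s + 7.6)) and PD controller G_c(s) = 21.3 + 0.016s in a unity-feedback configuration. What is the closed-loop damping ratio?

ζ = 0.28

Forward path: (21.3 + 0.016s)·9/(s(s+7.6)). The closed-loop characteristic equation is s² + (7.6 + 9·0.016)s + 9·21.3 = 0.
That is s² + 7.744s + 191.7 = 0, so ω_n = 13.85 rad/s and ζ = 7.744/(2·13.85) = 0.2797.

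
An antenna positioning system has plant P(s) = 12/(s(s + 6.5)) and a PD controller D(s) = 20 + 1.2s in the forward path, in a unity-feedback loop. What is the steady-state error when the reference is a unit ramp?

The loop has one pole at the origin (type 1). Velocity error constant K_v = lim_{s→0} s·D(s)P(s) = 20·12/6.5 = 36.92.
Steady-state error to a unit ramp: e_ss = 1/K_v = 0.0271.

0.0271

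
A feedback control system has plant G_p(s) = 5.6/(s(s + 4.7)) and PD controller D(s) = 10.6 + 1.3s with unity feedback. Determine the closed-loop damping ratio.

Forward path: (10.6 + 1.3s)·5.6/(s(s+4.7)). The closed-loop characteristic equation is s² + (4.7 + 5.6·1.3)s + 5.6·10.6 = 0.
That is s² + 11.98s + 59.36 = 0, so ω_n = 7.705 rad/s and ζ = 11.98/(2·7.705) = 0.7775.

ζ = 0.777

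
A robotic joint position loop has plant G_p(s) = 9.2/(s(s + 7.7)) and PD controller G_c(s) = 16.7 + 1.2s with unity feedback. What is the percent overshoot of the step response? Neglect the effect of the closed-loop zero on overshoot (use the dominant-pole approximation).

Forward path: (16.7 + 1.2s)·9.2/(s(s+7.7)). The closed-loop characteristic equation is s² + (7.7 + 9.2·1.2)s + 9.2·16.7 = 0.
That is s² + 18.74s + 153.6 = 0, so ω_n = 12.4 rad/s and ζ = 18.74/(2·12.4) = 0.7559.
%OS = 100·exp(−πζ/√(1−ζ²)) = 2.66%.

2.66%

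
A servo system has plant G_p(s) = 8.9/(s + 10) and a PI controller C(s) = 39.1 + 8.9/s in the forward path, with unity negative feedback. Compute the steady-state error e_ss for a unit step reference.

The open loop C(s)G_p(s) has a pole at the origin (type 1), so the static position error constant is infinite and e_ss = 1/(1+∞) = 0.

0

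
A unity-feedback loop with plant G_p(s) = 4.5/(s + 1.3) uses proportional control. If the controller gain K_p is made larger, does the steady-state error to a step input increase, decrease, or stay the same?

decrease

The position error constant K_pos = K_p·G_p(0) grows with K_p, and e_ss = 1/(1+K_pos) falls.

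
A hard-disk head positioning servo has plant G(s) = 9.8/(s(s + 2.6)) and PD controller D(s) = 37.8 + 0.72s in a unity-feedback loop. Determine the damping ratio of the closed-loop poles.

Forward path: (37.8 + 0.72s)·9.8/(s(s+2.6)). The closed-loop characteristic equation is s² + (2.6 + 9.8·0.72)s + 9.8·37.8 = 0.
That is s² + 9.656s + 370.4 = 0, so ω_n = 19.25 rad/s and ζ = 9.656/(2·19.25) = 0.2508.

ζ = 0.251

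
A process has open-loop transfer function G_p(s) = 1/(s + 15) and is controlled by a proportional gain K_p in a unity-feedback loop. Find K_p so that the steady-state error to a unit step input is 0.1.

K_p = 135

The loop is type 0, so e_ss(step) = 1/(1 + K_pos) with K_pos = K_p·G_p(0).
G_p(0) = 0.06667. Require 1/(1 + K_p·0.06667) = 0.1, so 1 + 0.06667·K_p = 10.
K_p = (10 − 1)/0.06667 = 135.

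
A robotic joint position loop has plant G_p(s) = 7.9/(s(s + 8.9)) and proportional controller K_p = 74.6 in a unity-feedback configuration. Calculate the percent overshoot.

Closed-loop characteristic equation: s² + 8.9s + 589.3 = 0, so ω_n = 24.28 rad/s and ζ = 8.9/(2·24.28) = 0.1833.
%OS = 100·exp(−πζ/√(1−ζ²)) = 100·exp(−π·0.1833/√0.9664) = 55.7%.

55.7%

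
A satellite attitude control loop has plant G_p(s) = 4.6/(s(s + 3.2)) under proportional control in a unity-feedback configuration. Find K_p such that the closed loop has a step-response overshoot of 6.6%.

From %OS = 100·exp(−πζ/√(1−ζ²)) = 6.6%, ζ = −ln(0.066)/√(π²+ln²(0.066)) = 0.6543.
Characteristic equation s² + 3.2s + 4.6K_p = 0 gives ζ = 3.2/(2√(4.6K_p)).
Setting ζ = 0.6543: √(4.6K_p) = 3.2/(2·0.6543) = 2.445, so K_p = 5.98/4.6 = 1.3.

K_p = 1.3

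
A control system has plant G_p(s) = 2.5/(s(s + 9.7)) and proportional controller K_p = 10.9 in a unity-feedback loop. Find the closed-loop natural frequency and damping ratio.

ω_n = 5.22 rad/s, ζ = 0.929

The closed-loop denominator is s(s+9.7) + 10.9·2.5 = s² + 9.7s + 27.25.
Matching s² + 2ζω_n s + ω_n²: ω_n = √27.25 = 5.22 rad/s and 2ζω_n = 9.7, so ζ = 9.7/(2·5.22) = 0.929.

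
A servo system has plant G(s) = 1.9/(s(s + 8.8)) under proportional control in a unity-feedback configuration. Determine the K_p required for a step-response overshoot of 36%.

From %OS = 100·exp(−πζ/√(1−ζ²)) = 36%, ζ = −ln(0.36)/√(π²+ln²(0.36)) = 0.3093.
Characteristic equation s² + 8.8s + 1.9K_p = 0 gives ζ = 8.8/(2√(1.9K_p)).
Setting ζ = 0.3093: √(1.9K_p) = 8.8/(2·0.3093) = 14.23, so K_p = 202.4/1.9 = 107.

K_p = 107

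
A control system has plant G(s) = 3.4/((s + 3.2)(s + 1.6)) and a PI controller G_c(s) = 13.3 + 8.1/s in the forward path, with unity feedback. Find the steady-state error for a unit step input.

The open loop G_c(s)G(s) has a pole at the origin (type 1), so the static position error constant is infinite and e_ss = 1/(1+∞) = 0.

0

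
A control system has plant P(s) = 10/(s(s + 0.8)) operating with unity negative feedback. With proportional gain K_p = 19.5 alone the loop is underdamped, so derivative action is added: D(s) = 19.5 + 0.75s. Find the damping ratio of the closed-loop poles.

ζ = 0.297

Forward path: (19.5 + 0.75s)·10/(s(s+0.8)). The closed-loop characteristic equation is s² + (0.8 + 10·0.75)s + 10·19.5 = 0.
That is s² + 8.3s + 195 = 0, so ω_n = 13.96 rad/s and ζ = 8.3/(2·13.96) = 0.2972.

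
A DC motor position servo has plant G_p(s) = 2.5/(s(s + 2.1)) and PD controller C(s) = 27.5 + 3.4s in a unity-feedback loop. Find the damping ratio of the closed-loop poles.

Forward path: (27.5 + 3.4s)·2.5/(s(s+2.1)). The closed-loop characteristic equation is s² + (2.1 + 2.5·3.4)s + 2.5·27.5 = 0.
That is s² + 10.6s + 68.75 = 0, so ω_n = 8.292 rad/s and ζ = 10.6/(2·8.292) = 0.6392.

ζ = 0.639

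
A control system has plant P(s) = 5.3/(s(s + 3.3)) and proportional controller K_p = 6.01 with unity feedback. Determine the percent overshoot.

38.3%

The closed-loop denominator s² + 3.3s + 31.85 gives ω_n = √31.85 = 5.644 and ζ = 3.3/(2ω_n) = 0.2924.
%OS = 100·exp(−πζ/√(1−ζ²)) = 100·exp(−π·0.2924/√0.9145) = 38.3%.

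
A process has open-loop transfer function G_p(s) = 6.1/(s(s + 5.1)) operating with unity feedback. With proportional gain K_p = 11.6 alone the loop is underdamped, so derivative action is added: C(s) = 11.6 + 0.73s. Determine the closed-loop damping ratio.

ζ = 0.568

Forward path: (11.6 + 0.73s)·6.1/(s(s+5.1)). The closed-loop characteristic equation is s² + (5.1 + 6.1·0.73)s + 6.1·11.6 = 0.
That is s² + 9.553s + 70.76 = 0, so ω_n = 8.412 rad/s and ζ = 9.553/(2·8.412) = 0.5678.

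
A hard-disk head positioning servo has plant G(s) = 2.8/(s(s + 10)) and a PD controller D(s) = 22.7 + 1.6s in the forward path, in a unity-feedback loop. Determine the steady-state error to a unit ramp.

The loop has one pole at the origin (type 1). Velocity error constant K_v = lim_{s→0} s·D(s)G(s) = 22.7·2.8/10 = 6.356.
Steady-state error to a unit ramp: e_ss = 1/K_v = 0.157.

0.157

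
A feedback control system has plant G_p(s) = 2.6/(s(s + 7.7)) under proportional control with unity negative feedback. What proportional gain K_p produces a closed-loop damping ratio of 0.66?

Closed-loop characteristic equation: s² + 7.7s + K_p·2.6 = 0.
So ω_n = √(2.6K_p) and 2ζω_n = 7.7, giving ζ = 7.7/(2√(2.6K_p)).
Setting ζ = 0.66: √(2.6K_p) = 7.7/(2·0.66) = 5.833, so K_p = 34.03/2.6 = 13.1.

K_p = 13.1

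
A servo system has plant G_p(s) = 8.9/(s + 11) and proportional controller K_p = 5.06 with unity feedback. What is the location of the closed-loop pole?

s = -56.03

Closed-loop transfer function: T(s) = K_p·G_p(s)/(1 + K_p·G_p(s)) = 45.03/(s + 11 + 45.03) = 45.03/(s + 56.03).
The closed-loop pole is at s = −56.03.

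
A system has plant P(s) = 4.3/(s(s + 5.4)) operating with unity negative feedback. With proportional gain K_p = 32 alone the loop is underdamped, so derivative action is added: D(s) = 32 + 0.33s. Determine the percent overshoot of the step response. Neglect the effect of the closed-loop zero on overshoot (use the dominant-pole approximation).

Forward path: (32 + 0.33s)·4.3/(s(s+5.4)). The closed-loop characteristic equation is s² + (5.4 + 4.3·0.33)s + 4.3·32 = 0.
That is s² + 6.819s + 137.6 = 0, so ω_n = 11.73 rad/s and ζ = 6.819/(2·11.73) = 0.2907.
%OS = 100·exp(−πζ/√(1−ζ²)) = 38.5%.

38.5%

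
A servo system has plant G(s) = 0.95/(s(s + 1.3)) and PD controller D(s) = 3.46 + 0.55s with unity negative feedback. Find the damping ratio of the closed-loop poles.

ζ = 0.503

Forward path: (3.46 + 0.55s)·0.95/(s(s+1.3)). The closed-loop characteristic equation is s² + (1.3 + 0.95·0.55)s + 0.95·3.46 = 0.
That is s² + 1.823s + 3.287 = 0, so ω_n = 1.813 rad/s and ζ = 1.823/(2·1.813) = 0.5026.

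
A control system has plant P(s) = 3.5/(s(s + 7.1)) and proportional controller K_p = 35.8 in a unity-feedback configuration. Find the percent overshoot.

35%

Closed-loop characteristic equation: s² + 7.1s + 125.3 = 0, so ω_n = 11.19 rad/s and ζ = 7.1/(2·11.19) = 0.3171.
%OS = 100·exp(−πζ/√(1−ζ²)) = 100·exp(−π·0.3171/√0.8994) = 35%.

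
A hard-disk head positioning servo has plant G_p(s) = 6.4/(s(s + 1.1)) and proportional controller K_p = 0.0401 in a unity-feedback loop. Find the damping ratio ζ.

With unity feedback the closed-loop characteristic equation is s² + 1.1s + 0.0401·6.4 = s² + 1.1s + 0.2566 = 0.
So ω_n² = 0.2566 ⇒ ω_n = 0.5066 rad/s, and ζ = 1.1/(2ω_n) = 1.09.

ζ = 1.09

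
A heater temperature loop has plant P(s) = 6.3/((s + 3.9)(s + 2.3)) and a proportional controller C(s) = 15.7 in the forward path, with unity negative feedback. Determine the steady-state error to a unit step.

0.0831

The loop is type 0. Static position error constant K_pos = C(0)·P(0) = 15.7·0.7023 = 11.03.
Steady-state error to a unit step: e_ss = 1/(1+K_pos) = 1/12.03 = 0.0831.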